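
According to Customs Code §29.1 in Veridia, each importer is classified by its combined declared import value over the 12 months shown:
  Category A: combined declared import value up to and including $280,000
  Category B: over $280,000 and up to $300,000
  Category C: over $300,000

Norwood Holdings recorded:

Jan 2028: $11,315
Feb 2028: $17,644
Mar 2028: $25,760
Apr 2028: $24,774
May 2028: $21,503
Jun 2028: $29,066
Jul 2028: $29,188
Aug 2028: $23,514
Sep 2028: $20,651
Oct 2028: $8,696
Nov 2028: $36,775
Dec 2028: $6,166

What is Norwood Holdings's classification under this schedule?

Category A

Combined declared import value: $11,315 + $17,644 + $25,760 + $24,774 + $21,503 + $29,066 + $29,188 + $23,514 + $20,651 + $8,696 + $36,775 + $6,166 = $255,052.
$255,052 ≤ $280,000, so Category A applies.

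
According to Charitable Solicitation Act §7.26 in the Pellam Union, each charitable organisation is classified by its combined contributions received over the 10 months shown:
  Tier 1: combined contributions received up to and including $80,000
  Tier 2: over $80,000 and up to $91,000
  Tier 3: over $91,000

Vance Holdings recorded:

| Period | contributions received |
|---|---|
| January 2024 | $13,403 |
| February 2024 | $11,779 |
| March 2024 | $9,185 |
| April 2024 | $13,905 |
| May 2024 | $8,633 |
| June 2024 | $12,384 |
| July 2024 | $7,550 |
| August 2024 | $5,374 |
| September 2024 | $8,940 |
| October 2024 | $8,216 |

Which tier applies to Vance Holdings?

Combined contributions received: $13,403 + $11,779 + $9,185 + $13,905 + $8,633 + $12,384 + $7,550 + $5,374 + $8,940 + $8,216 = $99,369.
$99,369 > $91,000, so Tier 3 applies.

Tier 3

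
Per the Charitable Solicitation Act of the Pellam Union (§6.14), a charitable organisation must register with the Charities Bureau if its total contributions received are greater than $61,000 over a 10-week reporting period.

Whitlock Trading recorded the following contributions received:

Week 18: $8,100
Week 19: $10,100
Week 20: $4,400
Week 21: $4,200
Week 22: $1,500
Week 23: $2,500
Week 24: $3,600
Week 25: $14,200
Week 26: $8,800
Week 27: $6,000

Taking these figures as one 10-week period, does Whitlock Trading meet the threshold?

Yes

Total contributions received: $8,100 + $10,100 + $4,400 + $4,200 + $1,500 + $2,500 + $3,600 + $14,200 + $8,800 + $6,000 = $63,400.
$63,400 > $61,000, so the threshold is exceeded.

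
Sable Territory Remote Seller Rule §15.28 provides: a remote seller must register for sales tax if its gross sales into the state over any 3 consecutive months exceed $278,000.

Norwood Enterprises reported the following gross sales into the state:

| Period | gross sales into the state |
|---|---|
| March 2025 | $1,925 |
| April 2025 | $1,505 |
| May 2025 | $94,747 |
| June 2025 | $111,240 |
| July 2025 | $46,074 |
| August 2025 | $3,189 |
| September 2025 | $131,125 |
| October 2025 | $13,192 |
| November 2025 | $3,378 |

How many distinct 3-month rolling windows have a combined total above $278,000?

March 2025–May 2025: $1,925 + $1,505 + $94,747 = $98,177 (under)
April 2025–June 2025: $1,505 + $94,747 + $111,240 = $207,492 (under)
May 2025–July 2025: $94,747 + $111,240 + $46,074 = $252,061 (under)
June 2025–August 2025: $111,240 + $46,074 + $3,189 = $160,503 (under)
July 2025–September 2025: $46,074 + $3,189 + $131,125 = $180,388 (under)
August 2025–October 2025: $3,189 + $131,125 + $13,192 = $147,506 (under)
September 2025–November 2025: $131,125 + $13,192 + $3,378 = $147,695 (under)
0 windows exceed the threshold.

0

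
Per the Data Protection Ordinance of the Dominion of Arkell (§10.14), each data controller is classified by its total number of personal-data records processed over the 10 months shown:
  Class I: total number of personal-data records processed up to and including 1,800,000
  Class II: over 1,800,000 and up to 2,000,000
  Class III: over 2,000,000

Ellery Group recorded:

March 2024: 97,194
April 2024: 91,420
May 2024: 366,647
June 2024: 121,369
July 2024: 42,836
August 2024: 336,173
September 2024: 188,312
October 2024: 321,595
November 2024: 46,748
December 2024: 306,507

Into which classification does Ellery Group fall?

Class II

Total number of personal-data records processed: 97,194 + 91,420 + 366,647 + 121,369 + 42,836 + 336,173 + 188,312 + 321,595 + 46,748 + 306,507 = 1,918,801.
1,800,000 < 1,918,801 ≤ 2,000,000, so Class II applies.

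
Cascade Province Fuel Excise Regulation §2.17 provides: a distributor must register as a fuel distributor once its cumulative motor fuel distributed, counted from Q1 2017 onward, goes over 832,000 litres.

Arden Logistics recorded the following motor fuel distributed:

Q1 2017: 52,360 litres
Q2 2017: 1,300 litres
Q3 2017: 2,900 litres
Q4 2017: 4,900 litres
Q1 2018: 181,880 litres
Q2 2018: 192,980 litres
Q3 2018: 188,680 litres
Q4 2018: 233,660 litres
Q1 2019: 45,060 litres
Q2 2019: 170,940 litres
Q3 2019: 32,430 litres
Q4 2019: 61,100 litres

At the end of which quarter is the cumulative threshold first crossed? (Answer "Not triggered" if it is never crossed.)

Through Q1 2017: 52,360 litres
Through Q2 2017: 53,660 litres
Through Q3 2017: 56,560 litres
Through Q4 2017: 61,460 litres
Through Q1 2018: 243,340 litres
Through Q2 2018: 436,320 litres
Through Q3 2018: 625,000 litres
Through Q4 2018: 858,660 litres ← exceeds threshold

Q4 2018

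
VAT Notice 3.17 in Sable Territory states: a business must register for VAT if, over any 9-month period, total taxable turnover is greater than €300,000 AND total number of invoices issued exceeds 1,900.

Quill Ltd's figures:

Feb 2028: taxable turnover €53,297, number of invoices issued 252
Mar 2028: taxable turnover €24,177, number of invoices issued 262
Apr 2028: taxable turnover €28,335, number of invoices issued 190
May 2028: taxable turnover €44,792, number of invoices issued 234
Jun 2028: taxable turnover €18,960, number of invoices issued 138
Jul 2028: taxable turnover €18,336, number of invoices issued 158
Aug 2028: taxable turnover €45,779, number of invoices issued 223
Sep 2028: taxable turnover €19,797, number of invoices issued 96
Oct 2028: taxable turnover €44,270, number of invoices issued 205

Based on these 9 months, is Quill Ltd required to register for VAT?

Total taxable turnover: €53,297 + €24,177 + €28,335 + €44,792 + €18,960 + €18,336 + €45,779 + €19,797 + €44,270 = €297,743 (≤ €300,000).
Total number of invoices issued: 252 + 262 + 190 + 234 + 138 + 158 + 223 + 96 + 205 = 1,758 (≤ 1,900).
The test is 'and': the rule requires both, and at least one is not exceeded.

No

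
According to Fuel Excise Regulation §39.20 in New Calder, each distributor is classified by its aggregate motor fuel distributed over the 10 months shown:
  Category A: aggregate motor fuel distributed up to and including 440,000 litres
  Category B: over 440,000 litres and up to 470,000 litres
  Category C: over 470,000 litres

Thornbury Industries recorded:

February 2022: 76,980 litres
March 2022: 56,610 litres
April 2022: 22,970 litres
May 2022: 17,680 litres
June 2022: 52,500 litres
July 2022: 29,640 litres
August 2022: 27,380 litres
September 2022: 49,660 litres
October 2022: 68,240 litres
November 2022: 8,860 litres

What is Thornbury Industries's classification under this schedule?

Aggregate motor fuel distributed: 76,980 litres + 56,610 litres + 22,970 litres + 17,680 litres + 52,500 litres + 29,640 litres + 27,380 litres + 49,660 litres + 68,240 litres + 8,860 litres = 410,520 litres.
410,520 litres ≤ 440,000 litres, so Category A applies.

Category A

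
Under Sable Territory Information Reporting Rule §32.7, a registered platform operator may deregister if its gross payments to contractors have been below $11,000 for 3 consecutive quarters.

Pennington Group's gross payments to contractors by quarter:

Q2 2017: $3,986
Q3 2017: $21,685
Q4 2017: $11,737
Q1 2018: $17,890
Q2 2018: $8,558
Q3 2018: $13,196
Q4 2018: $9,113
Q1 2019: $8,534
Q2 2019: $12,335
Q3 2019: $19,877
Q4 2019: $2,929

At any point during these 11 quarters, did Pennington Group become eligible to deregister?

Quarters below $11,000: Q2 2017, Q2 2018, Q4 2018, Q1 2019, Q4 2019.
Longest run of consecutive quarters below the threshold: 2.
2 < 3, so Pennington Group never became eligible.

No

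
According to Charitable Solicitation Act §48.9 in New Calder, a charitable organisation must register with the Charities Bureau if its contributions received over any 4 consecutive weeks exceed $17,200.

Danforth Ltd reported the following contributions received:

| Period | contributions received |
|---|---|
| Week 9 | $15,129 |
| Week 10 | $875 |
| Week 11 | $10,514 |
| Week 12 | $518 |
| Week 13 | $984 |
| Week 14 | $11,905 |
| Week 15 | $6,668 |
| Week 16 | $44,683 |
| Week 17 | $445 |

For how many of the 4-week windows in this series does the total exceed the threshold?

5

Week 9–Week 12: $15,129 + $875 + $10,514 + $518 = $27,036 (over)
Week 10–Week 13: $875 + $10,514 + $518 + $984 = $12,891 (under)
Week 11–Week 14: $10,514 + $518 + $984 + $11,905 = $23,921 (over)
Week 12–Week 15: $518 + $984 + $11,905 + $6,668 = $20,075 (over)
Week 13–Week 16: $984 + $11,905 + $6,668 + $44,683 = $64,240 (over)
Week 14–Week 17: $11,905 + $6,668 + $44,683 + $445 = $63,701 (over)
5 windows exceed the threshold.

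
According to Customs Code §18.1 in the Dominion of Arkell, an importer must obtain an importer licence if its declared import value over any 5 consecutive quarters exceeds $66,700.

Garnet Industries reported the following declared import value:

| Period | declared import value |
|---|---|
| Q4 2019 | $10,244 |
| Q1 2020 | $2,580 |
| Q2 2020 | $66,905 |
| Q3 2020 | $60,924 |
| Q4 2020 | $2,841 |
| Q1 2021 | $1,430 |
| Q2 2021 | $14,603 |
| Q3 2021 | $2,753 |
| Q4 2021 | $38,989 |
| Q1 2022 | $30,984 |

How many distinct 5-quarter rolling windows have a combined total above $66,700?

5

Q4 2019–Q4 2020: $10,244 + $2,580 + $66,905 + $60,924 + $2,841 = $143,494 (over)
Q1 2020–Q1 2021: $2,580 + $66,905 + $60,924 + $2,841 + $1,430 = $134,680 (over)
Q2 2020–Q2 2021: $66,905 + $60,924 + $2,841 + $1,430 + $14,603 = $146,703 (over)
Q3 2020–Q3 2021: $60,924 + $2,841 + $1,430 + $14,603 + $2,753 = $82,551 (over)
Q4 2020–Q4 2021: $2,841 + $1,430 + $14,603 + $2,753 + $38,989 = $60,616 (under)
Q1 2021–Q1 2022: $1,430 + $14,603 + $2,753 + $38,989 + $30,984 = $88,759 (over)
5 windows exceed the threshold.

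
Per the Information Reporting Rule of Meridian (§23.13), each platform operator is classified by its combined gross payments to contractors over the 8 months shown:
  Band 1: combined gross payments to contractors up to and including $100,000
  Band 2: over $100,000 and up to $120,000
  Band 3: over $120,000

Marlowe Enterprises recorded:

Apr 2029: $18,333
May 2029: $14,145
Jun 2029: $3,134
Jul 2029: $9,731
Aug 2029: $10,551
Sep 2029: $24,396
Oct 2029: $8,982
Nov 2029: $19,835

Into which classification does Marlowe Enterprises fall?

Band 2

Combined gross payments to contractors: $18,333 + $14,145 + $3,134 + $9,731 + $10,551 + $24,396 + $8,982 + $19,835 = $109,107.
$100,000 < $109,107 ≤ $120,000, so Band 2 applies.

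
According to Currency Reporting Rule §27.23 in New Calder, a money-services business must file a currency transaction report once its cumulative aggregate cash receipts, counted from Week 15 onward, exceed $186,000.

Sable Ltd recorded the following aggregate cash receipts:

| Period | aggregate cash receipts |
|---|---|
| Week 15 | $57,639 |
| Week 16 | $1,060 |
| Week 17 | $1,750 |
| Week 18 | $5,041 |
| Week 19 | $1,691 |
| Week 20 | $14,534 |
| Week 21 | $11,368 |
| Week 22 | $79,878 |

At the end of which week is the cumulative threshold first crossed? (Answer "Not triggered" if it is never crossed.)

Through Week 15: $57,639
Through Week 16: $58,699
Through Week 17: $60,449
Through Week 18: $65,490
Through Week 19: $67,181
Through Week 20: $81,715
Through Week 21: $93,083
Through Week 22: $172,961
Final cumulative total $172,961 ≤ $186,000; the threshold is never exceeded.

Not triggered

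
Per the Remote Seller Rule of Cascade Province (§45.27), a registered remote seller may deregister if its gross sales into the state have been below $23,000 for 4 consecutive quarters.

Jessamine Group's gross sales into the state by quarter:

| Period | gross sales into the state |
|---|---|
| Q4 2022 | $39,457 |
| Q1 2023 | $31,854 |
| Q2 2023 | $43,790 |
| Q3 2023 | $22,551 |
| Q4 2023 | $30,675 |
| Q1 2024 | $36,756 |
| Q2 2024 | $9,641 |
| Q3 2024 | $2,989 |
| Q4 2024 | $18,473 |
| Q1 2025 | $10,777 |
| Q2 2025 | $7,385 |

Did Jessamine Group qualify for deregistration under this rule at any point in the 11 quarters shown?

Quarters below $23,000: Q3 2023, Q2 2024, Q3 2024, Q4 2024, Q1 2025, Q2 2025.
Longest run of consecutive quarters below the threshold: 5.
5 ≥ 4, so Jessamine Group became eligible.

Yes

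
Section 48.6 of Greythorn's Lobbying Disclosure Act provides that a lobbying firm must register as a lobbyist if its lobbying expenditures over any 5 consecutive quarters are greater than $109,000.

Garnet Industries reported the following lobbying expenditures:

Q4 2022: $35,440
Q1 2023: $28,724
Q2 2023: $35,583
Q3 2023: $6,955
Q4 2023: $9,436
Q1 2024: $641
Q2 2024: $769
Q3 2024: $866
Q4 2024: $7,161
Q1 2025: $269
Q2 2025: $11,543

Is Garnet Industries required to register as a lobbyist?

Q4 2022–Q4 2023: $35,440 + $28,724 + $35,583 + $6,955 + $9,436 = $116,138 (over)
Q1 2023–Q1 2024: $28,724 + $35,583 + $6,955 + $9,436 + $641 = $81,339 (under)
Q2 2023–Q2 2024: $35,583 + $6,955 + $9,436 + $641 + $769 = $53,384 (under)
Q3 2023–Q3 2024: $6,955 + $9,436 + $641 + $769 + $866 = $18,667 (under)
Q4 2023–Q4 2024: $9,436 + $641 + $769 + $866 + $7,161 = $18,873 (under)
Q1 2024–Q1 2025: $641 + $769 + $866 + $7,161 + $269 = $9,706 (under)
Q2 2024–Q2 2025: $769 + $866 + $7,161 + $269 + $11,543 = $20,608 (under)
At least one window exceeds $109,000.

Yes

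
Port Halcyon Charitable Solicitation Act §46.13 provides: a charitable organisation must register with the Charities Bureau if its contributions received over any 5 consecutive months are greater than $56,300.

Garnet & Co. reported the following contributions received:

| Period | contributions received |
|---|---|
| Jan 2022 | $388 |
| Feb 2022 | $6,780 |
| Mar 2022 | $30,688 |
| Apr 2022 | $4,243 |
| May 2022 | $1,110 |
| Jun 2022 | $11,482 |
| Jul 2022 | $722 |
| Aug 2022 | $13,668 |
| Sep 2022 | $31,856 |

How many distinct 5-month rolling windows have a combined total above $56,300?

1

Jan 2022–May 2022: $388 + $6,780 + $30,688 + $4,243 + $1,110 = $43,209 (under)
Feb 2022–Jun 2022: $6,780 + $30,688 + $4,243 + $1,110 + $11,482 = $54,303 (under)
Mar 2022–Jul 2022: $30,688 + $4,243 + $1,110 + $11,482 + $722 = $48,245 (under)
Apr 2022–Aug 2022: $4,243 + $1,110 + $11,482 + $722 + $13,668 = $31,225 (under)
May 2022–Sep 2022: $1,110 + $11,482 + $722 + $13,668 + $31,856 = $58,838 (over)
1 window exceeds the threshold.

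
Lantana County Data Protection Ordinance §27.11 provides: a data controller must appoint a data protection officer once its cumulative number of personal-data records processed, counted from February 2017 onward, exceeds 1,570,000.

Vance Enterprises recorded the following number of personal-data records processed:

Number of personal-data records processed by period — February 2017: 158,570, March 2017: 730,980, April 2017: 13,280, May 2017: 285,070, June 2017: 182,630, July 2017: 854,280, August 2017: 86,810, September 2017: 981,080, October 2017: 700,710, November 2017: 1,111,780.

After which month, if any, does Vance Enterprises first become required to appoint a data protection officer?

Through February 2017: 158,570
Through March 2017: 889,550
Through April 2017: 902,830
Through May 2017: 1,187,900
Through June 2017: 1,370,530
Through July 2017: 2,224,810 ← exceeds threshold

July 2017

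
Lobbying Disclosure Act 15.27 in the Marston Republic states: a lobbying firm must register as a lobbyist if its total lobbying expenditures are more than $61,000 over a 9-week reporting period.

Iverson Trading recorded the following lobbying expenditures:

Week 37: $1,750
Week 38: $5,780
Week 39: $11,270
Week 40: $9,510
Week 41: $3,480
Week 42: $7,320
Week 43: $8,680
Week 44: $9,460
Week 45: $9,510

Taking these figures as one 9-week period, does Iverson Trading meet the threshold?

Yes

Total lobbying expenditures: $1,750 + $5,780 + $11,270 + $9,510 + $3,480 + $7,320 + $8,680 + $9,460 + $9,510 = $66,760.
$66,760 > $61,000, so the threshold is exceeded.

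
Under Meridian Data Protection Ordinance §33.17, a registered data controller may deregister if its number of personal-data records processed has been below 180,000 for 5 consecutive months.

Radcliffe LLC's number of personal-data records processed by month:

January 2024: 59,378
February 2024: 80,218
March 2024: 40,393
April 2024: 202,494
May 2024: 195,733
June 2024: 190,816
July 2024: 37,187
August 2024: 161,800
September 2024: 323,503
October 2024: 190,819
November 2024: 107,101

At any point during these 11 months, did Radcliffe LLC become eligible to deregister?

Months below 180,000: January 2024, February 2024, March 2024, July 2024, August 2024, November 2024.
Longest run of consecutive months below the threshold: 3.
3 < 5, so Radcliffe LLC never became eligible.

No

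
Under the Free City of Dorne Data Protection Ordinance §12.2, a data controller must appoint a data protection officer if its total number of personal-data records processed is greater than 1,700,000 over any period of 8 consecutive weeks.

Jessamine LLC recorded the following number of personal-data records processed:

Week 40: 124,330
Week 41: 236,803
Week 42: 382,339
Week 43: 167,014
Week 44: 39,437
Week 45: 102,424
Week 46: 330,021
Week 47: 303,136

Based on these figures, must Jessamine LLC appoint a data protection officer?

No

Total number of personal-data records processed: 124,330 + 236,803 + 382,339 + 167,014 + 39,437 + 102,424 + 330,021 + 303,136 = 1,685,504.
1,685,504 ≤ 1,700,000, so the threshold is not exceeded.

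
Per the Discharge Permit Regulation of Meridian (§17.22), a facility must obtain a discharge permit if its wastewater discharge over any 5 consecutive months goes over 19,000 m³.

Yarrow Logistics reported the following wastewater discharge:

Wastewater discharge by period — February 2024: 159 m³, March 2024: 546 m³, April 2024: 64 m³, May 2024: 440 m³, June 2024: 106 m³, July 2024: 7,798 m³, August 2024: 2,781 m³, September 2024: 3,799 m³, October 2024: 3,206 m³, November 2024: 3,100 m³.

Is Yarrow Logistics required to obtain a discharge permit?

February 2024–June 2024: 159 m³ + 546 m³ + 64 m³ + 440 m³ + 106 m³ = 1,315 m³ (under)
March 2024–July 2024: 546 m³ + 64 m³ + 440 m³ + 106 m³ + 7,798 m³ = 8,954 m³ (under)
April 2024–August 2024: 64 m³ + 440 m³ + 106 m³ + 7,798 m³ + 2,781 m³ = 11,189 m³ (under)
May 2024–September 2024: 440 m³ + 106 m³ + 7,798 m³ + 2,781 m³ + 3,799 m³ = 14,924 m³ (under)
June 2024–October 2024: 106 m³ + 7,798 m³ + 2,781 m³ + 3,799 m³ + 3,206 m³ = 17,690 m³ (under)
July 2024–November 2024: 7,798 m³ + 2,781 m³ + 3,799 m³ + 3,206 m³ + 3,100 m³ = 20,684 m³ (over)
At least one window exceeds 19,000 m³.

Yes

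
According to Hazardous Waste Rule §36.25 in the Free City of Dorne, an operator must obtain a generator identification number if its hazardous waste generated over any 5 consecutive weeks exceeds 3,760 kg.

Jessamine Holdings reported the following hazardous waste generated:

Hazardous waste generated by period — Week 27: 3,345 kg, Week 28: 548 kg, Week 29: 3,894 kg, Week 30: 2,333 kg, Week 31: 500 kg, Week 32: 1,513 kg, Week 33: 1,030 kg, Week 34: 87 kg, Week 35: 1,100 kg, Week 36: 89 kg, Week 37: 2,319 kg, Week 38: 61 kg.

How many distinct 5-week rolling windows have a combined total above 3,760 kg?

7

Week 27–Week 31: 3,345 kg + 548 kg + 3,894 kg + 2,333 kg + 500 kg = 10,620 kg (over)
Week 28–Week 32: 548 kg + 3,894 kg + 2,333 kg + 500 kg + 1,513 kg = 8,788 kg (over)
Week 29–Week 33: 3,894 kg + 2,333 kg + 500 kg + 1,513 kg + 1,030 kg = 9,270 kg (over)
Week 30–Week 34: 2,333 kg + 500 kg + 1,513 kg + 1,030 kg + 87 kg = 5,463 kg (over)
Week 31–Week 35: 500 kg + 1,513 kg + 1,030 kg + 87 kg + 1,100 kg = 4,230 kg (over)
Week 32–Week 36: 1,513 kg + 1,030 kg + 87 kg + 1,100 kg + 89 kg = 3,819 kg (over)
Week 33–Week 37: 1,030 kg + 87 kg + 1,100 kg + 89 kg + 2,319 kg = 4,625 kg (over)
Week 34–Week 38: 87 kg + 1,100 kg + 89 kg + 2,319 kg + 61 kg = 3,656 kg (under)
7 windows exceed the threshold.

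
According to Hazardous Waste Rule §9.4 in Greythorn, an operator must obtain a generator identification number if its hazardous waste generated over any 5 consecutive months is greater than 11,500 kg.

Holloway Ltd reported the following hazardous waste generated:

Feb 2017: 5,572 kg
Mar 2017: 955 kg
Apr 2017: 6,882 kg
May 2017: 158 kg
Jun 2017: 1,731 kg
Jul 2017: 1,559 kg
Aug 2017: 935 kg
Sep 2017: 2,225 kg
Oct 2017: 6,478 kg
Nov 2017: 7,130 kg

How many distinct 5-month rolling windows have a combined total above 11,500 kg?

Feb 2017–Jun 2017: 5,572 kg + 955 kg + 6,882 kg + 158 kg + 1,731 kg = 15,298 kg (over)
Mar 2017–Jul 2017: 955 kg + 6,882 kg + 158 kg + 1,731 kg + 1,559 kg = 11,285 kg (under)
Apr 2017–Aug 2017: 6,882 kg + 158 kg + 1,731 kg + 1,559 kg + 935 kg = 11,265 kg (under)
May 2017–Sep 2017: 158 kg + 1,731 kg + 1,559 kg + 935 kg + 2,225 kg = 6,608 kg (under)
Jun 2017–Oct 2017: 1,731 kg + 1,559 kg + 935 kg + 2,225 kg + 6,478 kg = 12,928 kg (over)
Jul 2017–Nov 2017: 1,559 kg + 935 kg + 2,225 kg + 6,478 kg + 7,130 kg = 18,327 kg (over)
3 windows exceed the threshold.

3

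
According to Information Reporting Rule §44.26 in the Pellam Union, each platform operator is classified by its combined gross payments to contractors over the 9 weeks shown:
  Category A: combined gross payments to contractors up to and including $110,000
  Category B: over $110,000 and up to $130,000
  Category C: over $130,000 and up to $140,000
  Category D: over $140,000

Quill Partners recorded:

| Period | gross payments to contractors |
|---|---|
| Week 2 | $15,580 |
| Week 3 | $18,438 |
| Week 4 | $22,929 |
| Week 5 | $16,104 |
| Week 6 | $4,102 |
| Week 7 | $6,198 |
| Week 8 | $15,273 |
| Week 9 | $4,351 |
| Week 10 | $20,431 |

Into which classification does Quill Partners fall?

Combined gross payments to contractors: $15,580 + $18,438 + $22,929 + $16,104 + $4,102 + $6,198 + $15,273 + $4,351 + $20,431 = $123,406.
$110,000 < $123,406 ≤ $130,000, so Category B applies.

Category B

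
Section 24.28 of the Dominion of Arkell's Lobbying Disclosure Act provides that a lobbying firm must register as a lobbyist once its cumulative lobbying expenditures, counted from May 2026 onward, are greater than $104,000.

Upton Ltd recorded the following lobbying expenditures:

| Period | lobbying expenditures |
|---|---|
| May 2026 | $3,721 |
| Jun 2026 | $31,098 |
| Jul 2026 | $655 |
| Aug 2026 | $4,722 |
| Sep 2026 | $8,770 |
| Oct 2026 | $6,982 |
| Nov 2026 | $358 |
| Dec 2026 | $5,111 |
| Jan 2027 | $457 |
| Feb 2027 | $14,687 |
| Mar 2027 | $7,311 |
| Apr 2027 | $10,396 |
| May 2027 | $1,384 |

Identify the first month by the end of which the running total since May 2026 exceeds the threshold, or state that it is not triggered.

Through May 2026: $3,721
Through Jun 2026: $34,819
Through Jul 2026: $35,474
Through Aug 2026: $40,196
Through Sep 2026: $48,966
Through Oct 2026: $55,948
Through Nov 2026: $56,306
Through Dec 2026: $61,417
Through Jan 2027: $61,874
Through Feb 2027: $76,561
Through Mar 2027: $83,872
Through Apr 2027: $94,268
Through May 2027: $95,652
Final cumulative total $95,652 ≤ $104,000; the threshold is never exceeded.

Not triggered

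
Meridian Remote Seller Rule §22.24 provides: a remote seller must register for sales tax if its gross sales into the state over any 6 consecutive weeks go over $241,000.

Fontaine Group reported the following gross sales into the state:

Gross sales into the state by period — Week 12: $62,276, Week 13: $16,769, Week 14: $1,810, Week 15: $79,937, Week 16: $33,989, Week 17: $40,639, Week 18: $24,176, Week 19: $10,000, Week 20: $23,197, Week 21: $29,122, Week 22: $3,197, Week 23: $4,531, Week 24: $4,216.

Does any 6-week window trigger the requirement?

No

Week 12–Week 17: $62,276 + $16,769 + $1,810 + $79,937 + $33,989 + $40,639 = $235,420 (under)
Week 13–Week 18: $16,769 + $1,810 + $79,937 + $33,989 + $40,639 + $24,176 = $197,320 (under)
Week 14–Week 19: $1,810 + $79,937 + $33,989 + $40,639 + $24,176 + $10,000 = $190,551 (under)
Week 15–Week 20: $79,937 + $33,989 + $40,639 + $24,176 + $10,000 + $23,197 = $211,938 (under)
Week 16–Week 21: $33,989 + $40,639 + $24,176 + $10,000 + $23,197 + $29,122 = $161,123 (under)
Week 17–Week 22: $40,639 + $24,176 + $10,000 + $23,197 + $29,122 + $3,197 = $130,331 (under)
Week 18–Week 23: $24,176 + $10,000 + $23,197 + $29,122 + $3,197 + $4,531 = $94,223 (under)
Week 19–Week 24: $10,000 + $23,197 + $29,122 + $3,197 + $4,531 + $4,216 = $74,263 (under)
No window exceeds $241,000.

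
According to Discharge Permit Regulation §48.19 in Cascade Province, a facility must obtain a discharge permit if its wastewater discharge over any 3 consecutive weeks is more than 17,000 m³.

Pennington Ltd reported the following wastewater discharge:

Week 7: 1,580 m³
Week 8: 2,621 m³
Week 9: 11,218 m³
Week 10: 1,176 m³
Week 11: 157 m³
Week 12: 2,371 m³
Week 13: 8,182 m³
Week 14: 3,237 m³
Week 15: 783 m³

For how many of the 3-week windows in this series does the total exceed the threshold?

Week 7–Week 9: 1,580 m³ + 2,621 m³ + 11,218 m³ = 15,419 m³ (under)
Week 8–Week 10: 2,621 m³ + 11,218 m³ + 1,176 m³ = 15,015 m³ (under)
Week 9–Week 11: 11,218 m³ + 1,176 m³ + 157 m³ = 12,551 m³ (under)
Week 10–Week 12: 1,176 m³ + 157 m³ + 2,371 m³ = 3,704 m³ (under)
Week 11–Week 13: 157 m³ + 2,371 m³ + 8,182 m³ = 10,710 m³ (under)
Week 12–Week 14: 2,371 m³ + 8,182 m³ + 3,237 m³ = 13,790 m³ (under)
Week 13–Week 15: 8,182 m³ + 3,237 m³ + 783 m³ = 12,202 m³ (under)
0 windows exceed the threshold.

0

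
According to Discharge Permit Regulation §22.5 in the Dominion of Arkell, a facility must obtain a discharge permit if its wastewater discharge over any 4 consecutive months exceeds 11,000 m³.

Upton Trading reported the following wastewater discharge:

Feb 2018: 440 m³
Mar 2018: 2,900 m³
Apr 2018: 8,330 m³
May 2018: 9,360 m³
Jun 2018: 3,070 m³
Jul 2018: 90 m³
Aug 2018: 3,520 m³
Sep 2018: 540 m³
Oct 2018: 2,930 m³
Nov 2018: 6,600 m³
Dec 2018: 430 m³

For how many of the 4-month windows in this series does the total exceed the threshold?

Feb 2018–May 2018: 440 m³ + 2,900 m³ + 8,330 m³ + 9,360 m³ = 21,030 m³ (over)
Mar 2018–Jun 2018: 2,900 m³ + 8,330 m³ + 9,360 m³ + 3,070 m³ = 23,660 m³ (over)
Apr 2018–Jul 2018: 8,330 m³ + 9,360 m³ + 3,070 m³ + 90 m³ = 20,850 m³ (over)
May 2018–Aug 2018: 9,360 m³ + 3,070 m³ + 90 m³ + 3,520 m³ = 16,040 m³ (over)
Jun 2018–Sep 2018: 3,070 m³ + 90 m³ + 3,520 m³ + 540 m³ = 7,220 m³ (under)
Jul 2018–Oct 2018: 90 m³ + 3,520 m³ + 540 m³ + 2,930 m³ = 7,080 m³ (under)
Aug 2018–Nov 2018: 3,520 m³ + 540 m³ + 2,930 m³ + 6,600 m³ = 13,590 m³ (over)
Sep 2018–Dec 2018: 540 m³ + 2,930 m³ + 6,600 m³ + 430 m³ = 10,500 m³ (under)
5 windows exceed the threshold.

5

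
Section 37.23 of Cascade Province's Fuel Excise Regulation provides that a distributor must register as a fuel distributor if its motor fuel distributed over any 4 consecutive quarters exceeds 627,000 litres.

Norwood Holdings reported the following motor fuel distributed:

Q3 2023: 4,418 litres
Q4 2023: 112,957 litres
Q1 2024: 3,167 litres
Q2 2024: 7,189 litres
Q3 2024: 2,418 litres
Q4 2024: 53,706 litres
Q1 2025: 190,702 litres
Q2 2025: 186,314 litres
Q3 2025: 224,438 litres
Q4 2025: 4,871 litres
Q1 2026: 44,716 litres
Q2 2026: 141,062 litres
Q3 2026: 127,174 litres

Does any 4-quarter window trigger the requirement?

Yes

Q3 2023–Q2 2024: 4,418 litres + 112,957 litres + 3,167 litres + 7,189 litres = 127,731 litres (under)
Q4 2023–Q3 2024: 112,957 litres + 3,167 litres + 7,189 litres + 2,418 litres = 125,731 litres (under)
Q1 2024–Q4 2024: 3,167 litres + 7,189 litres + 2,418 litres + 53,706 litres = 66,480 litres (under)
Q2 2024–Q1 2025: 7,189 litres + 2,418 litres + 53,706 litres + 190,702 litres = 254,015 litres (under)
Q3 2024–Q2 2025: 2,418 litres + 53,706 litres + 190,702 litres + 186,314 litres = 433,140 litres (under)
Q4 2024–Q3 2025: 53,706 litres + 190,702 litres + 186,314 litres + 224,438 litres = 655,160 litres (over)
Q1 2025–Q4 2025: 190,702 litres + 186,314 litres + 224,438 litres + 4,871 litres = 606,325 litres (under)
Q2 2025–Q1 2026: 186,314 litres + 224,438 litres + 4,871 litres + 44,716 litres = 460,339 litres (under)
Q3 2025–Q2 2026: 224,438 litres + 4,871 litres + 44,716 litres + 141,062 litres = 415,087 litres (under)
Q4 2025–Q3 2026: 4,871 litres + 44,716 litres + 141,062 litres + 127,174 litres = 317,823 litres (under)
At least one window exceeds 627,000 litres.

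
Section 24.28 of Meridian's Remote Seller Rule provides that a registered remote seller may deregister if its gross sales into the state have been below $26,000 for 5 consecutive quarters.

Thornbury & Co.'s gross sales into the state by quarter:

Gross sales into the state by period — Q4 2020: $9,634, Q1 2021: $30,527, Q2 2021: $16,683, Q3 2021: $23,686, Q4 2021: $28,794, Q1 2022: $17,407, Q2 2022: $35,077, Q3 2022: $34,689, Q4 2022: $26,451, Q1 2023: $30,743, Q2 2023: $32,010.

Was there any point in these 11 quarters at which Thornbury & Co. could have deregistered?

No

Quarters below $26,000: Q4 2020, Q2 2021, Q3 2021, Q1 2022.
Longest run of consecutive quarters below the threshold: 2.
2 < 5, so Thornbury & Co. never became eligible.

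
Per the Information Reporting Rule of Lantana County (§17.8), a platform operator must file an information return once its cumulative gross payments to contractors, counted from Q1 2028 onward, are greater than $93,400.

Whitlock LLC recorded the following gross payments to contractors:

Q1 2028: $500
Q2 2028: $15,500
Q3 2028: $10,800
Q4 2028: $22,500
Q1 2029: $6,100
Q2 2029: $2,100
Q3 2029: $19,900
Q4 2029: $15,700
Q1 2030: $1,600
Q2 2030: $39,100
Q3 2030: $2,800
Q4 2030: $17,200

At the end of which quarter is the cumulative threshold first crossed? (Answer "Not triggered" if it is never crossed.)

Through Q1 2028: $500
Through Q2 2028: $16,000
Through Q3 2028: $26,800
Through Q4 2028: $49,300
Through Q1 2029: $55,400
Through Q2 2029: $57,500
Through Q3 2029: $77,400
Through Q4 2029: $93,100
Through Q1 2030: $94,700 ← exceeds threshold

Q1 2030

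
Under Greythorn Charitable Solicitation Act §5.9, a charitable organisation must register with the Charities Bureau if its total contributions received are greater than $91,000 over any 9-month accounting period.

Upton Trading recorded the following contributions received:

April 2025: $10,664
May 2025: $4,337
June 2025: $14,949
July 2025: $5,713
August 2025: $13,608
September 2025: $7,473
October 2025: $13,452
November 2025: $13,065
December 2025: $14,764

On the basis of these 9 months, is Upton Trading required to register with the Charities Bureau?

Total contributions received: $10,664 + $4,337 + $14,949 + $5,713 + $13,608 + $7,473 + $13,452 + $13,065 + $14,764 = $98,025.
$98,025 > $91,000, so the threshold is exceeded.

Yes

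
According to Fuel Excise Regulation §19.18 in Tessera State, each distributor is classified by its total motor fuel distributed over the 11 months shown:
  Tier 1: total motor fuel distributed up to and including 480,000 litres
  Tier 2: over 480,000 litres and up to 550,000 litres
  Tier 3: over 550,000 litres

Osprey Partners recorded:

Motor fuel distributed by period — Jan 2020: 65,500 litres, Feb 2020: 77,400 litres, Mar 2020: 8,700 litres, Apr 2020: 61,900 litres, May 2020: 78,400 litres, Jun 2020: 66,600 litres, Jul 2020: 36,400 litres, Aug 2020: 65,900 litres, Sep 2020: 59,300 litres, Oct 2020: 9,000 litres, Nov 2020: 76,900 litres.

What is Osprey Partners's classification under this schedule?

Total motor fuel distributed: 65,500 litres + 77,400 litres + 8,700 litres + 61,900 litres + 78,400 litres + 66,600 litres + 36,400 litres + 65,900 litres + 59,300 litres + 9,000 litres + 76,900 litres = 606,000 litres.
606,000 litres > 550,000 litres, so Tier 3 applies.

Tier 3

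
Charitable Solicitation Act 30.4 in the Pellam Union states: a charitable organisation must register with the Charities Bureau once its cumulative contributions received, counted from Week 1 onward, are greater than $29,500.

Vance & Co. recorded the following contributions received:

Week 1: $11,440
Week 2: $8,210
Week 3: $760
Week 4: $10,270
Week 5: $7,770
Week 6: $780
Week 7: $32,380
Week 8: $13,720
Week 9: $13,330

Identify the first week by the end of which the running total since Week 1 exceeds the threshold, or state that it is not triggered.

Through Week 1: $11,440
Through Week 2: $19,650
Through Week 3: $20,410
Through Week 4: $30,680 ← exceeds threshold

Week 4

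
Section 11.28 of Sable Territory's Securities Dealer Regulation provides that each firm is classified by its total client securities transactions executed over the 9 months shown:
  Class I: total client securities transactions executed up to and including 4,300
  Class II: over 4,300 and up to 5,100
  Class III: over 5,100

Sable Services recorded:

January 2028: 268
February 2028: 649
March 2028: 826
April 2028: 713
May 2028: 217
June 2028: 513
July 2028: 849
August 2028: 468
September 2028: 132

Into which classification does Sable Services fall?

Total client securities transactions executed: 268 + 649 + 826 + 713 + 217 + 513 + 849 + 468 + 132 = 4,635.
4,300 < 4,635 ≤ 5,100, so Class II applies.

Class II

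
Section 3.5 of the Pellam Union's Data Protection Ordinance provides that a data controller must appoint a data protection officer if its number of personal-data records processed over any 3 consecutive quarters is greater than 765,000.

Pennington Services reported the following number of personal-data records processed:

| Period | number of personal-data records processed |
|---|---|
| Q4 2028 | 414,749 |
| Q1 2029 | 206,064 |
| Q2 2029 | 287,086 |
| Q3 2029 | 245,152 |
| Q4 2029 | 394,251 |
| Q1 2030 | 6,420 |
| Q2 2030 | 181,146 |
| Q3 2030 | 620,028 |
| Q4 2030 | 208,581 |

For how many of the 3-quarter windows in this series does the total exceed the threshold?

4

Q4 2028–Q2 2029: 414,749 + 206,064 + 287,086 = 907,899 (over)
Q1 2029–Q3 2029: 206,064 + 287,086 + 245,152 = 738,302 (under)
Q2 2029–Q4 2029: 287,086 + 245,152 + 394,251 = 926,489 (over)
Q3 2029–Q1 2030: 245,152 + 394,251 + 6,420 = 645,823 (under)
Q4 2029–Q2 2030: 394,251 + 6,420 + 181,146 = 581,817 (under)
Q1 2030–Q3 2030: 6,420 + 181,146 + 620,028 = 807,594 (over)
Q2 2030–Q4 2030: 181,146 + 620,028 + 208,581 = 1,009,755 (over)
4 windows exceed the threshold.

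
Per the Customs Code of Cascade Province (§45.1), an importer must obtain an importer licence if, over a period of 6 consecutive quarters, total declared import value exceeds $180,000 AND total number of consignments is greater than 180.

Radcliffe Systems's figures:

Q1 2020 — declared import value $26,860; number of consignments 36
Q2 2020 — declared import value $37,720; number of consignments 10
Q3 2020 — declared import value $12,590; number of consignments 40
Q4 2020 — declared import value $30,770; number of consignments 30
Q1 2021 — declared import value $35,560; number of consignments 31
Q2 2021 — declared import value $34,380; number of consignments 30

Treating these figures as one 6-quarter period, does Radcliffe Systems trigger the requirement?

No

Total declared import value: $26,860 + $37,720 + $12,590 + $30,770 + $35,560 + $34,380 = $177,880 (≤ $180,000).
Total number of consignments: 36 + 10 + 40 + 30 + 31 + 30 = 177 (≤ 180).
The test is 'and': the rule requires both, and at least one is not exceeded.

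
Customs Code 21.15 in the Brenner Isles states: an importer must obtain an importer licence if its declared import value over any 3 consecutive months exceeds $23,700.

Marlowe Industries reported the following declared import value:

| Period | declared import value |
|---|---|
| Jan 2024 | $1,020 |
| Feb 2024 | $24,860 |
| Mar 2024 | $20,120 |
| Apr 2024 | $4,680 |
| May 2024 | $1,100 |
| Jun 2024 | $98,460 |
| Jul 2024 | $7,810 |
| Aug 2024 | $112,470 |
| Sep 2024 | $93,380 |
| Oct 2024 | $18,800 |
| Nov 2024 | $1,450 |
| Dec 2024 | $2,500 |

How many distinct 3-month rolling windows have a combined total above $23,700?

Jan 2024–Mar 2024: $1,020 + $24,860 + $20,120 = $46,000 (over)
Feb 2024–Apr 2024: $24,860 + $20,120 + $4,680 = $49,660 (over)
Mar 2024–May 2024: $20,120 + $4,680 + $1,100 = $25,900 (over)
Apr 2024–Jun 2024: $4,680 + $1,100 + $98,460 = $104,240 (over)
May 2024–Jul 2024: $1,100 + $98,460 + $7,810 = $107,370 (over)
Jun 2024–Aug 2024: $98,460 + $7,810 + $112,470 = $218,740 (over)
Jul 2024–Sep 2024: $7,810 + $112,470 + $93,380 = $213,660 (over)
Aug 2024–Oct 2024: $112,470 + $93,380 + $18,800 = $224,650 (over)
Sep 2024–Nov 2024: $93,380 + $18,800 + $1,450 = $113,630 (over)
Oct 2024–Dec 2024: $18,800 + $1,450 + $2,500 = $22,750 (under)
9 windows exceed the threshold.

9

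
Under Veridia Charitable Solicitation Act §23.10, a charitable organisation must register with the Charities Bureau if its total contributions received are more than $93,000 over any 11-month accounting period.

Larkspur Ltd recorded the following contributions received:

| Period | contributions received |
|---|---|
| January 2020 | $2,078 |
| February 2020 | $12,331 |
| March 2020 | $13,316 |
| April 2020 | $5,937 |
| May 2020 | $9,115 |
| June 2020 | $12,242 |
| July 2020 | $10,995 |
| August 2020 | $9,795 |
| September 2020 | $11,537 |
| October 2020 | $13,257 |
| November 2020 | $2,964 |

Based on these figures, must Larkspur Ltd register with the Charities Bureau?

Total contributions received: $2,078 + $12,331 + $13,316 + $5,937 + $9,115 + $12,242 + $10,995 + $9,795 + $11,537 + $13,257 + $2,964 = $103,567.
$103,567 > $93,000, so the threshold is exceeded.

Yes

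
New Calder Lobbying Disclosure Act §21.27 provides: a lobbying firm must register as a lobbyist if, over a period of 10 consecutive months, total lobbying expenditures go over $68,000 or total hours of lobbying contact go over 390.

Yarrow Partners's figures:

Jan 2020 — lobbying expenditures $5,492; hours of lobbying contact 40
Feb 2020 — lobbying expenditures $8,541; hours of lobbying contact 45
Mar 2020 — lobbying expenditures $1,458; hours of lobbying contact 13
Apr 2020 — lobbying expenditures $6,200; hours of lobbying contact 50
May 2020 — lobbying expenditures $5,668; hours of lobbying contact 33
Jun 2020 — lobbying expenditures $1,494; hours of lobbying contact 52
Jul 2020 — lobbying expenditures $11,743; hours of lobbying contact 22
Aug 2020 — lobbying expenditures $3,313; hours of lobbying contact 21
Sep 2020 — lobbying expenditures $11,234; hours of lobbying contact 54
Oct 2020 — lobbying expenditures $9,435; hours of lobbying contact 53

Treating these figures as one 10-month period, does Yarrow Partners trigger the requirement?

Total lobbying expenditures: $5,492 + $8,541 + $1,458 + $6,200 + $5,668 + $1,494 + $11,743 + $3,313 + $11,234 + $9,435 = $64,578 (≤ $68,000).
Total hours of lobbying contact: 40 + 45 + 13 + 50 + 33 + 52 + 22 + 21 + 54 + 53 = 383 (≤ 390).
The test is 'or': neither threshold is exceeded.

No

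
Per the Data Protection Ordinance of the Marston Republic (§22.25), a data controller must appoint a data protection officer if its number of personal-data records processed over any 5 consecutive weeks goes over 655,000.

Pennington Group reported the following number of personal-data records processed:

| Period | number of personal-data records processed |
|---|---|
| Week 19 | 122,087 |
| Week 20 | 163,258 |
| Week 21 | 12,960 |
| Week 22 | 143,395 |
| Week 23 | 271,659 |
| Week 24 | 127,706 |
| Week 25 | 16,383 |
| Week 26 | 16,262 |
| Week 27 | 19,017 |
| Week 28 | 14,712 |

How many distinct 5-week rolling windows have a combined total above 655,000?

Week 19–Week 23: 122,087 + 163,258 + 12,960 + 143,395 + 271,659 = 713,359 (over)
Week 20–Week 24: 163,258 + 12,960 + 143,395 + 271,659 + 127,706 = 718,978 (over)
Week 21–Week 25: 12,960 + 143,395 + 271,659 + 127,706 + 16,383 = 572,103 (under)
Week 22–Week 26: 143,395 + 271,659 + 127,706 + 16,383 + 16,262 = 575,405 (under)
Week 23–Week 27: 271,659 + 127,706 + 16,383 + 16,262 + 19,017 = 451,027 (under)
Week 24–Week 28: 127,706 + 16,383 + 16,262 + 19,017 + 14,712 = 194,080 (under)
2 windows exceed the threshold.

2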